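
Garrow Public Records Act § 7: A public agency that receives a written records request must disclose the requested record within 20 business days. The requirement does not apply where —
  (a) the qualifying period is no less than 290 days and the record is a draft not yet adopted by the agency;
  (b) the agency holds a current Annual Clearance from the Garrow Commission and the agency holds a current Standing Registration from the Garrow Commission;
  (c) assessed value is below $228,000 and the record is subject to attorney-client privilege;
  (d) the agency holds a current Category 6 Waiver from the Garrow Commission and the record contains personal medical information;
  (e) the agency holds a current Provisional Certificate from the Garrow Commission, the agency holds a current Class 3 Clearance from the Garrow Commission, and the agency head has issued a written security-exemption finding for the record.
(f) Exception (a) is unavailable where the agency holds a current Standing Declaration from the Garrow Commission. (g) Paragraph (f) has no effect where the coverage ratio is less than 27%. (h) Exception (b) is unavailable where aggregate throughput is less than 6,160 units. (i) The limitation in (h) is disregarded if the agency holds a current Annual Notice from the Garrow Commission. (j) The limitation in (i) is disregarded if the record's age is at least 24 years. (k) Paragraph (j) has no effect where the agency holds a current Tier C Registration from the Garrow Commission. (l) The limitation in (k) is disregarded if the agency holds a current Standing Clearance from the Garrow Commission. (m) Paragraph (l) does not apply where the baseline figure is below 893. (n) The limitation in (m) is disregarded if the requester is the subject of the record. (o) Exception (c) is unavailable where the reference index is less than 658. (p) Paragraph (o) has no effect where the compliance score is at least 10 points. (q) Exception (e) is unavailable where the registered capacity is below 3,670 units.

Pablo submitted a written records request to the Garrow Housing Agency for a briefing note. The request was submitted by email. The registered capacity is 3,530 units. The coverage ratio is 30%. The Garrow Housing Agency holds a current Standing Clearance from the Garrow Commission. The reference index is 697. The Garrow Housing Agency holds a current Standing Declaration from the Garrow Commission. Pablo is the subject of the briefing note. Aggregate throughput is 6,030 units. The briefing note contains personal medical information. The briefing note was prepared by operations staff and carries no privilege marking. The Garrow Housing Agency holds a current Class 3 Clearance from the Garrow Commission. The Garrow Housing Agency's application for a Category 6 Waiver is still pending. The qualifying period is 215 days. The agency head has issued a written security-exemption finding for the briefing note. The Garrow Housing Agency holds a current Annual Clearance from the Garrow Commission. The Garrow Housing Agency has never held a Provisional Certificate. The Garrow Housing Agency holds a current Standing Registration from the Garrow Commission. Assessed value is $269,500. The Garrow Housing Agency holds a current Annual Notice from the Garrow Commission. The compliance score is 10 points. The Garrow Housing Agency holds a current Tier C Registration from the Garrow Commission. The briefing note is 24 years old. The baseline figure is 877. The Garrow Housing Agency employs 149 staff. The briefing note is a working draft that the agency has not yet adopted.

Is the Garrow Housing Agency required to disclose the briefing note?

Exception (a) does not apply: the qualifying period is 215 days, short of 290 days.
All of (b)'s requirements are met (a current Annual Clearance is held; a current Standing Registration is held). But applying paragraphs (h)–(n): (h) operates against (b): aggregate throughput is 6,030 units, less than the 6,160 units limit. (i) operates (a current Annual Notice is held), but is set aside by (j): (j) is triggered — the record's age is 24 years, meeting the 24 years threshold. (k) operates (a current Tier C Registration is held), but is overridden by (l): (l) operates against (k): a current Standing Clearance is held. (m) would limit (l) — the baseline figure is 877, below the 893 limit — but (n) sets (m) aside: (n) operates — Pablo is the subject of the briefing note. Exception (b) does not apply.
Exception (c) fails — assessed value is $269,500, not below $228,000.
Exception (d) does not apply: the Category 6 Waiver is not current.
Exception (e) does not apply: the Provisional Certificate is not current.
No exception displaces § 7.

Yes — the Garrow Housing Agency must disclose the briefing note.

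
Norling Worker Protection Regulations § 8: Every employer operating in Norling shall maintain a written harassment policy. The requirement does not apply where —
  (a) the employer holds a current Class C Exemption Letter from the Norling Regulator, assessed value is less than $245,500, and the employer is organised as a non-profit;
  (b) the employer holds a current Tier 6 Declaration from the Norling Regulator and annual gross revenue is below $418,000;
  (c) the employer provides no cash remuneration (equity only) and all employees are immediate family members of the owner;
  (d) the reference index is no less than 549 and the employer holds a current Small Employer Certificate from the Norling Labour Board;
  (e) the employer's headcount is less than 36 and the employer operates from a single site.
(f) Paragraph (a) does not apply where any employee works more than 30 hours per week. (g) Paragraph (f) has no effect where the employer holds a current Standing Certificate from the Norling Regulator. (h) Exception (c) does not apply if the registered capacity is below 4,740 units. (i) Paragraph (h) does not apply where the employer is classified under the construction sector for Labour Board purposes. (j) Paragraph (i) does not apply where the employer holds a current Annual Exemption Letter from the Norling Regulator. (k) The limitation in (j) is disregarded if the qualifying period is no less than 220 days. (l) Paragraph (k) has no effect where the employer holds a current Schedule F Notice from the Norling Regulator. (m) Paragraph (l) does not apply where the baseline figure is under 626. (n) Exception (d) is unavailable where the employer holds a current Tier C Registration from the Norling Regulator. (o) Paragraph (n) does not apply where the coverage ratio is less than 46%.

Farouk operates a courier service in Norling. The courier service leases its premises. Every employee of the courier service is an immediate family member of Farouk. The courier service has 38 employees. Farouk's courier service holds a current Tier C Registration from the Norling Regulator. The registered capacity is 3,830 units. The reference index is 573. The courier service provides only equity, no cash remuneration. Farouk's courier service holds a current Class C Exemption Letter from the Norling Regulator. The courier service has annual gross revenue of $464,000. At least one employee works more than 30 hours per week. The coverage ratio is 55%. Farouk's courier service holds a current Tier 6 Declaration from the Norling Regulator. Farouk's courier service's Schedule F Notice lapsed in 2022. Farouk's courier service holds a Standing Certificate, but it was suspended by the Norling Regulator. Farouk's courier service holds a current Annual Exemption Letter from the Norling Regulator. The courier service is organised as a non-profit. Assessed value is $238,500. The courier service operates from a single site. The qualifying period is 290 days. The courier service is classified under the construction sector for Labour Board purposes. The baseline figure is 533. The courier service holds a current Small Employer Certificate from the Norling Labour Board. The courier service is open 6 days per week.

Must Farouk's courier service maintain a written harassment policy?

No — exception (c) applies; Farouk's courier service is not required to maintain a written harassment policy.

Exception (a)'s conditions are all satisfied: a current Class C Exemption Letter is held; assessed value is $238,500, less than the $245,500 limit; the employer is a non-profit. Turning to paragraphs (f)–(g): (f) operates against (a): at least one employee exceeds 30 hours/week. (g), which would lift (f), is not triggered — there is no Standing Certificate in force. So (a) is unavailable.
Exception (b) does not apply: annual gross revenue is $464,000, not below $418,000.
Exception (c)'s conditions are all satisfied: remuneration is equity-only; every employee is an immediate family member. Applying paragraphs (h)–(m): (h) operates (the registered capacity is 3,830 units, below the 4,740 units limit), but is overridden by (i): (i) operates against (h): the courier service is classified under the construction sector. (j) would limit (i) — a current Annual Exemption Letter is held — but (k) sets (j) aside: (k) operates against (j): the qualifying period is 290 days, meeting the 220 days threshold. (l), which would lift (k), is inapplicable — the Schedule F Notice is not current. Exception (c) stands.
Exception (d) is satisfied on its face — the reference index is 573, meeting the 549 threshold; a current Small Employer Certificate is held. But applying paragraphs (n)–(o): (n) operates against (d): a current Tier C Registration is held. (o), which would lift (n), does not operate here — the coverage ratio is 55%, not less than 46%. (d) is therefore removed.
Exception (e) requires that the employer's headcount is less than 36; but the employer's headcount is 38, not less than 36, so (e) is unavailable.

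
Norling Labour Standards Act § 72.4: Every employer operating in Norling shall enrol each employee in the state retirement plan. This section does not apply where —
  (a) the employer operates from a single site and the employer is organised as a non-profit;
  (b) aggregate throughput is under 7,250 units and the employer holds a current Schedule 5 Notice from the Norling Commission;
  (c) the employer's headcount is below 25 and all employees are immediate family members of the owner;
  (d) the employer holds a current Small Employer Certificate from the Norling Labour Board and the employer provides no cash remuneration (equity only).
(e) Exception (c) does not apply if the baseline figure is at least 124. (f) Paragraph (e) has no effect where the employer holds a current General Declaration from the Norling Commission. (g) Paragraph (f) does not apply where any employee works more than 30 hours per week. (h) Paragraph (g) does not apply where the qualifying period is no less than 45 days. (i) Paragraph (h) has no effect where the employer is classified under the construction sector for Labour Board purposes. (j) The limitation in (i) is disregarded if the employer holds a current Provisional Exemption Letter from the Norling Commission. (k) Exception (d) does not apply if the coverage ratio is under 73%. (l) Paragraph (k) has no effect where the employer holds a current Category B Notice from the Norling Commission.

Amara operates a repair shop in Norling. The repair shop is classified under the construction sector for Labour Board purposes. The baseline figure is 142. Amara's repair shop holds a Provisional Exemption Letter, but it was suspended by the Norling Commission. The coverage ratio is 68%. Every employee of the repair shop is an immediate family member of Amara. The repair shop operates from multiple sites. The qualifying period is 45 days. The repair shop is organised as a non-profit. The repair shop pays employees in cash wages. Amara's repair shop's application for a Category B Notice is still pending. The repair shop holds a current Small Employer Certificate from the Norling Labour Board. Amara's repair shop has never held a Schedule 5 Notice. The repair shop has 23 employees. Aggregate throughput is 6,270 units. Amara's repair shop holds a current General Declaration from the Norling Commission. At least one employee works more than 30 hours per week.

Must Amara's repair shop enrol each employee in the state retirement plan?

Yes — Amara's repair shop must enrol each employee in the state retirement plan.

Exception (a) does not apply: the employer operates from multiple sites.
Exception (b) fails — no current Schedule 5 Notice is held.
Exception (c): the employer's headcount is 23, below the 25 limit; every employee is an immediate family member — every condition holds. But applying paragraphs (e)–(j): (e) operates — the baseline figure is 142, meeting the 124 threshold. (f) operates (a current General Declaration is held), but is itself disapplied by (g): (g) is triggered — at least one employee exceeds 30 hours/week. (h) applies (the qualifying period is 45 days, meeting the 45 days threshold), but yields to (i): (i) operates against (h): the repair shop is classified under the construction sector. (j) is not engaged (the Provisional Exemption Letter is not current), so (i) stands. So (c) is unavailable.
Exception (d) fails — employees are paid cash wages.
No exception is made out. Amara's repair shop falls within the general rule.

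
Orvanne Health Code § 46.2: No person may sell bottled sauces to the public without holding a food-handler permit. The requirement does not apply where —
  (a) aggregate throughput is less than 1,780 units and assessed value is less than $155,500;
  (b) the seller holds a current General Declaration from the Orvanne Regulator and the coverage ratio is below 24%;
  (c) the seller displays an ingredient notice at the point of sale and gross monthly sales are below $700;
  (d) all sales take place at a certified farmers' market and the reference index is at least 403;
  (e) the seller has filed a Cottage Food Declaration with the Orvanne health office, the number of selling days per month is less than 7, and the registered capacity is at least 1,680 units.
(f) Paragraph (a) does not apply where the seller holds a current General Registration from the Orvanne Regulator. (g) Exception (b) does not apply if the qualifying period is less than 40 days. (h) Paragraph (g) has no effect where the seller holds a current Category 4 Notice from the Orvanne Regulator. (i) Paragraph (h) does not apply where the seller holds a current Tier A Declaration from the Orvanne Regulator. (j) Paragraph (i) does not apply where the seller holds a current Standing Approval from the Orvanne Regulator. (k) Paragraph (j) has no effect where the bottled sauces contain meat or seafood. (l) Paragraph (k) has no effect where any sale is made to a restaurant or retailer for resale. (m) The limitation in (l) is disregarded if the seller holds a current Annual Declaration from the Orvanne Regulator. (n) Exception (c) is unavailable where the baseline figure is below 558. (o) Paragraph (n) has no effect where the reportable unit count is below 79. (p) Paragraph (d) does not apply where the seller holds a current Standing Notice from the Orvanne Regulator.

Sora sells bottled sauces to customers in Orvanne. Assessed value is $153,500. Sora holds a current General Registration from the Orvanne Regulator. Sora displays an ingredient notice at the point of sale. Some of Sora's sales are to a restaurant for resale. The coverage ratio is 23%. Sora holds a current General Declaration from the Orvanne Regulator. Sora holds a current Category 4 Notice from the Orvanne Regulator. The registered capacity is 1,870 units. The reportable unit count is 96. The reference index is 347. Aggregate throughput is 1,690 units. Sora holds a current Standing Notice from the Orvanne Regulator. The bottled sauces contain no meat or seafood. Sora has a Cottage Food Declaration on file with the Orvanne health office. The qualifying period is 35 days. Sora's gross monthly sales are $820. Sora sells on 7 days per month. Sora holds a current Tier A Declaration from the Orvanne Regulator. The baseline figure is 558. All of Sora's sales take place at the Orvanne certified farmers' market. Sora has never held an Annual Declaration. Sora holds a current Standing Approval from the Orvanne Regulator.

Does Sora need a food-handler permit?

No — exception (b) applies; Sora is not required to hold a food-handler permit.

All of (a)'s requirements are met (aggregate throughput is 1,690 units, less than the 1,780 units limit; assessed value is $153,500, less than the $155,500 limit). Turning to paragraph (f): (f) operates against (a): a current General Registration is held. (a) is therefore removed.
All of (b)'s requirements are met (a current General Declaration is held; the coverage ratio is 23%, below the 24% limit). Under paragraphs (g)–(m): (g) is triggered (the qualifying period is 35 days, less than the 40 days limit), but is itself disapplied by (h): (h) operates against (g): a current Category 4 Notice is held. (i) would limit (h) — a current Tier A Declaration is held — but (j) sets (i) aside: (j) operates against (i): a current Standing Approval is held. (k), which would lift (j), is inapplicable — the bottled sauces contain no meat or seafood. (b) remains available.
Exception (c) fails — gross monthly sales are $820, not below $700.
Exception (d) requires that the reference index is at least 403; but the reference index is 347, short of 403, so (d) is unavailable.
Exception (e) requires that the number of selling days per month is less than 7; but the number of selling days per month is 7, not less than 7, so (e) is unavailable.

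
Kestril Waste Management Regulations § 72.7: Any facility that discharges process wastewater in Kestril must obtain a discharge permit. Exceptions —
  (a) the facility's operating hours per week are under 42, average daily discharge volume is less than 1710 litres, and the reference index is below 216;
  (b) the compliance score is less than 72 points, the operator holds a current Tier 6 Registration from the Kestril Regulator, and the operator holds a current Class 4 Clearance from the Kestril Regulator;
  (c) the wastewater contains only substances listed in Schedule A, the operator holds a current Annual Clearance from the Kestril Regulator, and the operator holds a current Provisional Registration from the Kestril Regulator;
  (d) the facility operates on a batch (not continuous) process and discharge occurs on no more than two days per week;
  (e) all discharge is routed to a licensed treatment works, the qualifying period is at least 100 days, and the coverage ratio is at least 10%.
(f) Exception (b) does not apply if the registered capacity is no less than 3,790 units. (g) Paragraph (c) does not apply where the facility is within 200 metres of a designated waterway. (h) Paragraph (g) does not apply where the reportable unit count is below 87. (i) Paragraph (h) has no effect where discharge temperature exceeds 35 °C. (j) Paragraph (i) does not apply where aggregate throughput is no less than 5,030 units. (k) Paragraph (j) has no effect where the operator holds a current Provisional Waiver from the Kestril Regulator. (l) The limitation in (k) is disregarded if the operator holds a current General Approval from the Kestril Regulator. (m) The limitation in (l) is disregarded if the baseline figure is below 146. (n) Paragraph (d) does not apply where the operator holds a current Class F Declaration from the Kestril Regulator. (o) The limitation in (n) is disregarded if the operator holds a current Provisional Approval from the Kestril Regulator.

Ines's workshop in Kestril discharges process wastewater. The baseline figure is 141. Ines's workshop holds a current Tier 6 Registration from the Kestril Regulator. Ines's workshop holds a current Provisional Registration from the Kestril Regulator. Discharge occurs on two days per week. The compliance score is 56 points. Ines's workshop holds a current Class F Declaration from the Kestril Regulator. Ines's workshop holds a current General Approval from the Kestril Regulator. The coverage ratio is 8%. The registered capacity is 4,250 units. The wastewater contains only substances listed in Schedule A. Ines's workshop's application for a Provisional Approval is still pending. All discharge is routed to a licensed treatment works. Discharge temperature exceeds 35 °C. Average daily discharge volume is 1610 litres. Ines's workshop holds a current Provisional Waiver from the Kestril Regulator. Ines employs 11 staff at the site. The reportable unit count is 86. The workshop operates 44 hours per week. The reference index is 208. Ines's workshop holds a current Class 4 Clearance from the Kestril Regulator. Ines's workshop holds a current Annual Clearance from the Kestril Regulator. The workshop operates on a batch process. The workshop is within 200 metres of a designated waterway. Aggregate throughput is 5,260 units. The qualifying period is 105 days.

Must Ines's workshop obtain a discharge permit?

Yes — Ines's workshop must obtain a discharge permit.

Exception (a) requires that the facility's operating hours per week are under 42; but the facility's operating hours per week are 44, not under 42, so (a) is unavailable.
Exception (b)'s conditions are all satisfied: the compliance score is 56 points, less than the 72 points limit; a current Tier 6 Registration is held; a current Class 4 Clearance is held. But: (f) is triggered — the registered capacity is 4,250 units, meeting the 3,790 units threshold. Exception (b) does not apply.
All of (c)'s requirements are met (the wastewater is Schedule-A-only; a current Annual Clearance is held; a current Provisional Registration is held). Turning to paragraphs (g)–(m): (g) operates against (c): the workshop is within 200 m of a designated waterway. (h) would limit (g) — the reportable unit count is 86, below the 87 limit — but (i) sets (h) aside: (i) operates — discharge temperature exceeds 35 °C. (j) would limit (i) — aggregate throughput is 5,260 units, meeting the 5,030 units threshold — but (k) sets (j) aside: (k) operates against (j): a current Provisional Waiver is held. (l) is triggered (a current General Approval is held), but is displaced by (m): (m) operates — the baseline figure is 141, below the 146 limit. So (c) is unavailable.
All of (d)'s requirements are met (the facility operates on a batch process; discharge occurs on no more than two days per week). Turning to paragraphs (n)–(o): (n) operates against (d): a current Class F Declaration is held. (o), which would lift (n), is not engaged — the Provisional Approval is not current. Exception (d) does not apply.
Exception (e) requires that the coverage ratio is at least 10%; but the coverage ratio is 8%, short of 10%, so (e) is unavailable.
None of the exceptions is available; § 72.7 applies in full.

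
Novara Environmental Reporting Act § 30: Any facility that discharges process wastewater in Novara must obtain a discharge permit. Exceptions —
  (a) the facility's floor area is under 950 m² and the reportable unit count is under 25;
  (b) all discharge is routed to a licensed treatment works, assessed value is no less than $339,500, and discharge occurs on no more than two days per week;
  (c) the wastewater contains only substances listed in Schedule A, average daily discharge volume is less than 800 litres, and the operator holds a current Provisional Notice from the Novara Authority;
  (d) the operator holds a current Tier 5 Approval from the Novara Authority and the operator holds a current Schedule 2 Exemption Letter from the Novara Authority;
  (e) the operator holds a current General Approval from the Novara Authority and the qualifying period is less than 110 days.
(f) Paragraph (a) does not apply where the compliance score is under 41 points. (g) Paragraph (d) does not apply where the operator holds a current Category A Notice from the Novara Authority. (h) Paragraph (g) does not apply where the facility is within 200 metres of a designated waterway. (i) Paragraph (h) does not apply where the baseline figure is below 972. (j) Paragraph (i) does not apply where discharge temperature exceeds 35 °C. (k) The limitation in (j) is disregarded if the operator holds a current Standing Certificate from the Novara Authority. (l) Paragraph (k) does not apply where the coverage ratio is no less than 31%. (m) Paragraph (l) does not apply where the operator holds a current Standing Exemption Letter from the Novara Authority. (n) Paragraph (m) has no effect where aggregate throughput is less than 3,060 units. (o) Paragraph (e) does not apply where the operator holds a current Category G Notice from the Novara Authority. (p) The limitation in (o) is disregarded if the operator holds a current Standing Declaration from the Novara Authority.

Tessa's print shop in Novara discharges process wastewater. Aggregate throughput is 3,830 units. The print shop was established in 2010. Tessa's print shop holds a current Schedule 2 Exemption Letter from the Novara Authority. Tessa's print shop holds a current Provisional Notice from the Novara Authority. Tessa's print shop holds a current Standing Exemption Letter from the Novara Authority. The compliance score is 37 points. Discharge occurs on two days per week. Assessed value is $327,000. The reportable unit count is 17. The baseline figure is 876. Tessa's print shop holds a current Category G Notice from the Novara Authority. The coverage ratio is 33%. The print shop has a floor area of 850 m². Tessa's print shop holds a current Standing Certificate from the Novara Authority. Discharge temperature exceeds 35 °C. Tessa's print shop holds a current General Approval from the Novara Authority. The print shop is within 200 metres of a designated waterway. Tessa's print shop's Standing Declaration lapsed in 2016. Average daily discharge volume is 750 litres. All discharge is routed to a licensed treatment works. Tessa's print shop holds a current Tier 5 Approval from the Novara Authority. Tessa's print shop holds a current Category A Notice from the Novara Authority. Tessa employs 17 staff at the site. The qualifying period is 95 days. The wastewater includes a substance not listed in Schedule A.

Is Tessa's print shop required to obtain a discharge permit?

All of (a)'s requirements are met (the facility's floor area is 850 m², under the 950 m² limit; the reportable unit count is 17, under the 25 limit). But: (f) operates — the compliance score is 37 points, under the 41 points limit. Exception (a) does not apply.
Exception (b) does not apply: assessed value is $327,000, short of $339,500.
Exception (c) does not apply: the wastewater includes a non-Schedule-A substance.
Exception (d): a current Tier 5 Approval is held; a current Schedule 2 Exemption Letter is held — every condition holds. But: (g) is engaged — a current Category A Notice is held. (h) is engaged (the print shop is within 200 m of a designated waterway), but is itself disapplied by (i): (i) operates against (h): the baseline figure is 876, below the 972 limit. (j) operates (discharge temperature exceeds 35 °C), but is itself disapplied by (k): (k) applies — a current Standing Certificate is held. (l) would limit (k) — the coverage ratio is 33%, meeting the 31% threshold — but (m) sets (l) aside: (m) operates against (l): a current Standing Exemption Letter is held. (n), which would lift (m), is not triggered — aggregate throughput is 3,830 units, not less than 3,060 units. So (d) is unavailable.
Exception (e) is satisfied on its face — a current General Approval is held; the qualifying period is 95 days, less than the 110 days limit. But: (o) operates against (e): a current Category G Notice is held. (p) is not engaged (no current Standing Declaration is held), so (o) stands. (e) is therefore removed.
None of the exceptions is available; § 30 applies in full.

Yes — Tessa's print shop must obtain a discharge permit.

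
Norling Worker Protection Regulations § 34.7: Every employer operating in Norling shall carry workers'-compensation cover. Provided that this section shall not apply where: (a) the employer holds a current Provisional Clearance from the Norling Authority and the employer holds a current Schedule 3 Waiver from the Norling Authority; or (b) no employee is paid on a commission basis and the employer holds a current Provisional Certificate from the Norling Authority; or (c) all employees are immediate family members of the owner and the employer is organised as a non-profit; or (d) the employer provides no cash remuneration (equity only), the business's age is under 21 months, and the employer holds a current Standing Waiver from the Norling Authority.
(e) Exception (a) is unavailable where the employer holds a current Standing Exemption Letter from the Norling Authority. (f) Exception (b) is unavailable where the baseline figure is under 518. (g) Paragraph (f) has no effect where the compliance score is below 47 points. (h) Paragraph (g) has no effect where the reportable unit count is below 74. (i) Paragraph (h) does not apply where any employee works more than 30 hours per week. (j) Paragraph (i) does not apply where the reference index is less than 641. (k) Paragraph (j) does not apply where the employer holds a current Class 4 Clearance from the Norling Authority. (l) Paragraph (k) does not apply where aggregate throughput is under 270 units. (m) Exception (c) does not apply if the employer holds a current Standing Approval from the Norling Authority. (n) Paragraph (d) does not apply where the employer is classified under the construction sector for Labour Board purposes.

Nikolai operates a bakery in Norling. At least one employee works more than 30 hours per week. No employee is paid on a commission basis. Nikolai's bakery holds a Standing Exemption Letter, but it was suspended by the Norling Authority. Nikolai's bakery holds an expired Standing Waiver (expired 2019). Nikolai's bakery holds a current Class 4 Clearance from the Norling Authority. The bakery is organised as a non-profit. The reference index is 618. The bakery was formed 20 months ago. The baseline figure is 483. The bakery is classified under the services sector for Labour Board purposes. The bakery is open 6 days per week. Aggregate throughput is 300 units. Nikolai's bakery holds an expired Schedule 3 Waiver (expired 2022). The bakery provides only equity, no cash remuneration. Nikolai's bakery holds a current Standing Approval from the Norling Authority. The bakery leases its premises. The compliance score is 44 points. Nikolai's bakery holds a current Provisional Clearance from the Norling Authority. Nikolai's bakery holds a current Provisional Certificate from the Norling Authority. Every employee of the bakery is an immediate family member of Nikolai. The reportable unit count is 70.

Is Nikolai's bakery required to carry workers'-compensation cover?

Exception (a) does not apply: no current Schedule 3 Waiver is held.
Exception (b) is satisfied on its face — no employee is paid on commission; a current Provisional Certificate is held. Applying paragraphs (f)–(l): (f) is triggered (the baseline figure is 483, under the 518 limit), but is set aside by (g): (g) is engaged — the compliance score is 44 points, below the 47 points limit. (h) is triggered (the reportable unit count is 70, below the 74 limit), but is itself disapplied by (i): (i) operates against (h): at least one employee exceeds 30 hours/week. (j) would limit (i) — the reference index is 618, less than the 641 limit — but (k) sets (j) aside: (k) is triggered — a current Class 4 Clearance is held. (l), which would lift (k), does not operate here — aggregate throughput is 300 units, not under 270 units. Exception (b) stands.
Exception (c) is satisfied on its face — every employee is an immediate family member; the employer is a non-profit. But: (m) applies — a current Standing Approval is held. So (c) is unavailable.
Exception (d) requires that the employer holds a current Standing Waiver from the Norling Authority; but no current Standing Waiver is held, so (d) is unavailable.

No — exception (b) applies; Nikolai's bakery is not required to carry workers'-compensation cover.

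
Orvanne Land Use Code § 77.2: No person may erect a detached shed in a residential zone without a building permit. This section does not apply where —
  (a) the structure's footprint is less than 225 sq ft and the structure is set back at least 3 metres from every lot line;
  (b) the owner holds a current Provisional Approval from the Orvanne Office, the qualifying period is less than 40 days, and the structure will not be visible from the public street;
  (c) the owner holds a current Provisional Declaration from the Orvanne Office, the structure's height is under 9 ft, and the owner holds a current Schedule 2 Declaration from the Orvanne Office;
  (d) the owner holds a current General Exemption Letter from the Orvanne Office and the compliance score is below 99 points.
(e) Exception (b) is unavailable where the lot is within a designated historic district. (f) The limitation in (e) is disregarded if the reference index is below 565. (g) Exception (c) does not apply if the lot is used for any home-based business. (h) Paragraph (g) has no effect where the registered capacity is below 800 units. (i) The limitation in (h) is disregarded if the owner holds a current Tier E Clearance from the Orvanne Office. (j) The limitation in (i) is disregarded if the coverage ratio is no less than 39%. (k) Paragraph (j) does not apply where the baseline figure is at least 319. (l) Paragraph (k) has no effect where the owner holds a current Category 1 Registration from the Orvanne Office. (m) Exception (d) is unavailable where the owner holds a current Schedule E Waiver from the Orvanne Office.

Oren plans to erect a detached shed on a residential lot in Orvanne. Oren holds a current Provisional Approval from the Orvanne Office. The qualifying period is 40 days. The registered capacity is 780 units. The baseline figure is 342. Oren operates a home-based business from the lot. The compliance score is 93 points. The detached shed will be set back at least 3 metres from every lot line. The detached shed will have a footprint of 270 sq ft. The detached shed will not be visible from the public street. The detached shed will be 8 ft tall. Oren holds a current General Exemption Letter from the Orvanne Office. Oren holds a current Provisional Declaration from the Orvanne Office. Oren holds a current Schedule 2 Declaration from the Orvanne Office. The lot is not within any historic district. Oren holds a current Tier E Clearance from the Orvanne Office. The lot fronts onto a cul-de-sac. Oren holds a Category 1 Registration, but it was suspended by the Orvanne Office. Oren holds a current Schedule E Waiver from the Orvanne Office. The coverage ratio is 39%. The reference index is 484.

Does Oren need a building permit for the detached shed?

Exception (a) fails — the structure's footprint is 270 sq ft, not less than 225 sq ft.
Exception (b) fails — the qualifying period is 40 days, not less than 40 days.
All of (c)'s requirements are met (a current Provisional Declaration is held; the structure's height is 8 ft, under the 9 ft limit; a current Schedule 2 Declaration is held). However, paragraphs (g)–(l) must be considered: (g) is triggered — a home-based business operates on the lot. (h) operates (the registered capacity is 780 units, below the 800 units limit), but is set aside by (i): (i) operates against (h): a current Tier E Clearance is held. (j) is engaged (the coverage ratio is 39%, meeting the 39% threshold), but is displaced by (k): (k) operates — the baseline figure is 342, meeting the 319 threshold. (l) is not triggered (no current Category 1 Registration is held), so (k) stands. Exception (c) does not apply.
All of (d)'s requirements are met (a current General Exemption Letter is held; the compliance score is 93 points, below the 99 points limit). But: (m) operates against (d): a current Schedule E Waiver is held. (d) is therefore removed.
None of the exceptions is available; § 77.2 applies in full.

Yes — Oren must obtain a building permit.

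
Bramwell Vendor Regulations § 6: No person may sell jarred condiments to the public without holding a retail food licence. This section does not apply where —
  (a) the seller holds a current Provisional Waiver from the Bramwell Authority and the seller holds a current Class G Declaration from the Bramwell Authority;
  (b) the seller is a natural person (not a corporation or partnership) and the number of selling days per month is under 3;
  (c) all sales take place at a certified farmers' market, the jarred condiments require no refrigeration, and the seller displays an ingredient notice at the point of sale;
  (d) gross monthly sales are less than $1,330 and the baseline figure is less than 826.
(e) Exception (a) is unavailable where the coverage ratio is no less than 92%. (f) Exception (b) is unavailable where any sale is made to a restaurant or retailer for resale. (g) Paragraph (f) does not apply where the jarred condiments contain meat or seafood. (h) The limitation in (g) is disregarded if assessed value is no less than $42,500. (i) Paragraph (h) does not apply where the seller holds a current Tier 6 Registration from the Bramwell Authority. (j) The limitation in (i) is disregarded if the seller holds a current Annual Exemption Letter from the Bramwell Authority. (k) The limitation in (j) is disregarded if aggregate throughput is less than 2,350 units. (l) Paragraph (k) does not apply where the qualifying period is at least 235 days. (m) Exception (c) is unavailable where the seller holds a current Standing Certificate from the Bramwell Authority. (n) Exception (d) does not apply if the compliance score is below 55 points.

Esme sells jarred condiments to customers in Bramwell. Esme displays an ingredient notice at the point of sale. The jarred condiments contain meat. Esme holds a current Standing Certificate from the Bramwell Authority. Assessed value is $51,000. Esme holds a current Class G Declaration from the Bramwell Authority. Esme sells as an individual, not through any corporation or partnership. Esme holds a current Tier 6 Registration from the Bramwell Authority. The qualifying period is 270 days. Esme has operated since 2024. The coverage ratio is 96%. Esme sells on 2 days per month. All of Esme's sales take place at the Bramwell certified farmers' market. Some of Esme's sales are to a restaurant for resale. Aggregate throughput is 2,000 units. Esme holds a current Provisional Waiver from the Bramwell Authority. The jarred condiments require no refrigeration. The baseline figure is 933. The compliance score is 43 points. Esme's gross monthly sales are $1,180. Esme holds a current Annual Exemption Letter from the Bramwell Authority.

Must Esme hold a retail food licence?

Exception (a): a current Provisional Waiver is held; a current Class G Declaration is held — every condition holds. However, paragraph (e) must be considered: (e) is triggered — the coverage ratio is 96%, meeting the 92% threshold. Exception (a) does not apply.
Exception (b)'s conditions are all satisfied: the seller is a natural person; the number of selling days per month is 2, under the 3 limit. But: (f) is triggered — some sales are to a restaurant for resale. (g) would limit (f) — the jarred condiments contain meat — but (h) sets (g) aside: (h) operates against (g): assessed value is $51,000, meeting the $42,500 threshold. (i) would limit (h) — a current Tier 6 Registration is held — but (j) sets (i) aside: (j) operates against (i): a current Annual Exemption Letter is held. (k) would limit (j) — aggregate throughput is 2,000 units, less than the 2,350 units limit — but (l) sets (k) aside: (l) operates — the qualifying period is 270 days, meeting the 235 days threshold. (b) is therefore removed.
Exception (c) is satisfied on its face — all sales are at a certified farmers' market; the jarred condiments are shelf-stable; an ingredient notice is displayed. Turning to paragraph (m): (m) operates against (c): a current Standing Certificate is held. Exception (c) does not apply.
Exception (d) fails — the baseline figure is 933, not less than 826.
Every exception is unavailable, so the rule governs.

Yes — Esme must hold a retail food licence.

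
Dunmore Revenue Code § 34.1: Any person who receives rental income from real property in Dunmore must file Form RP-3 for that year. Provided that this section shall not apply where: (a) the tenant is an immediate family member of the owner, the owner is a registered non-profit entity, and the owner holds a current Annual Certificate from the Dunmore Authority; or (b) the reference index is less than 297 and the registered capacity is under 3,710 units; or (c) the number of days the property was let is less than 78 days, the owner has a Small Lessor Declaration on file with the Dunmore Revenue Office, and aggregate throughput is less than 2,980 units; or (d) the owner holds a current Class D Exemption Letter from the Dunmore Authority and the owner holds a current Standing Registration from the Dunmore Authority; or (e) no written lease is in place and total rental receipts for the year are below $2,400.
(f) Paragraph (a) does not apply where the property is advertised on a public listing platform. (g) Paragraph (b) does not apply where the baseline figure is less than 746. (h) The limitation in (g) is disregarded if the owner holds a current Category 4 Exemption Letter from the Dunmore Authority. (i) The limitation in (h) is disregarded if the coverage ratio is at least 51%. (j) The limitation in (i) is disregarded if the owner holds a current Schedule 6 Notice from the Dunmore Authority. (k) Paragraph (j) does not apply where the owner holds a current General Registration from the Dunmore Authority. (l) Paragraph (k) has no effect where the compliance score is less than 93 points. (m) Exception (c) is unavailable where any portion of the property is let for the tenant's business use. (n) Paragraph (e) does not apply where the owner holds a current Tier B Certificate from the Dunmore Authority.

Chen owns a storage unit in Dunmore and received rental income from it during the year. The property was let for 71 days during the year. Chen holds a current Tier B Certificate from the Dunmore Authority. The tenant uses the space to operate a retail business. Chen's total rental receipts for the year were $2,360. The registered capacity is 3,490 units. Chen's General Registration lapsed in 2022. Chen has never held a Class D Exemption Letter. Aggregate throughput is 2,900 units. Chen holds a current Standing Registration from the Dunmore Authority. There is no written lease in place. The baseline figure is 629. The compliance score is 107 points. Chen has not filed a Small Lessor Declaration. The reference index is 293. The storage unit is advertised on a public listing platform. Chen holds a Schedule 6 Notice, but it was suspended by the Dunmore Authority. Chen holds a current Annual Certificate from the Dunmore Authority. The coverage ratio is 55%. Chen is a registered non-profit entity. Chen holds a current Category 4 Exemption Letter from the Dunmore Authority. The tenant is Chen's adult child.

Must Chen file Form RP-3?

Yes — Chen must file Form RP-3.

Exception (a) is satisfied on its face — the tenant is an immediate family member; Chen is a registered non-profit; a current Annual Certificate is held. Turning to paragraph (f): (f) operates against (a): the property is publicly advertised. (a) is therefore removed.
Exception (b): the reference index is 293, less than the 297 limit; the registered capacity is 3,490 units, under the 3,710 units limit — every condition holds. But applying paragraphs (g)–(l): (g) applies — the baseline figure is 629, less than the 746 limit. (h) would limit (g) — a current Category 4 Exemption Letter is held — but (i) sets (h) aside: (i) operates against (h): the coverage ratio is 55%, meeting the 51% threshold. (j) is inapplicable (no current Schedule 6 Notice is held), so (i) stands. (b) is therefore removed.
Exception (c) fails — no Small Lessor Declaration is on file.
Exception (d) requires that the owner holds a current Class D Exemption Letter from the Dunmore Authority; but there is no Class D Exemption Letter in force, so (d) is unavailable.
Exception (e)'s conditions are all satisfied: there is no written lease; total rental receipts for the year are $2,360, below the $2,400 limit. However, paragraph (n) must be considered: (n) operates — a current Tier B Certificate is held. So (e) is unavailable.
None of the exceptions is available; § 34.1 applies in full.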